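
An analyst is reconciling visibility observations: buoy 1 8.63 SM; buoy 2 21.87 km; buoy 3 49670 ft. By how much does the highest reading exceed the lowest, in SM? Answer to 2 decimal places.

buoy 2: 21.87 km = 13.5894 SM.
buoy 3: 49670 ft = 9.4072 SM.
Spread: 13.5894 − 8.6300 = 4.96 SM.

4.96 SM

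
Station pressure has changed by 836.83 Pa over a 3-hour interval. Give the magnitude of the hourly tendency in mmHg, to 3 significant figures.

2.09 mmHg per hour

836.83 Pa / 3 h × 0.00750062 mmHg/Pa = 2.09 mmHg/h.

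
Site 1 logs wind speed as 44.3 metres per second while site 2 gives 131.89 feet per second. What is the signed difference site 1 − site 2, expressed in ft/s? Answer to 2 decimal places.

site 1: 44.3 m/s = 145.3412 ft/s.
Difference: 145.3412 − 131.8900 = 13.45 ft/s.

13.45 ft/s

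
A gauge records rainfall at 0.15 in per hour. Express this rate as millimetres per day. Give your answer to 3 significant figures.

0.15 in/hour × 25.4 mm/in × 24 hour/day = 91.4 mm/day.

91.4 mm/day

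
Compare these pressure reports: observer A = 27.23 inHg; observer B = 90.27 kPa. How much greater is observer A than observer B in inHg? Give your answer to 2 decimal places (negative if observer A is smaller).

0.57 inHg

observer B: 90.27 kPa = 26.6567 inHg.
Difference: 27.2300 − 26.6567 = 0.57 inHg.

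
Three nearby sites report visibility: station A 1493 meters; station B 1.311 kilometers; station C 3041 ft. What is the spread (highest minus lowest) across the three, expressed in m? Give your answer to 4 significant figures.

station B: 1.311 km = 1311.000 m.
station C: 3041 ft = 926.897 m.
Spread: 1493.000 − 926.897 = 566.1 m.

566.1 m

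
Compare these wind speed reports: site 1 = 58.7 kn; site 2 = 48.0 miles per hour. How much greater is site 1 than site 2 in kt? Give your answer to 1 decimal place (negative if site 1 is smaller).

17.0 kt

site 2: 48.0 mph = 41.711 kt.
Difference: 58.700 − 41.711 = 17.0 kt.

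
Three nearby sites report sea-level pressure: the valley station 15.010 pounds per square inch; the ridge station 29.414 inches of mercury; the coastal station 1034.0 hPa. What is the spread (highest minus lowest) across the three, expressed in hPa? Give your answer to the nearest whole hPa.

39 hPa

the valley station: 15.010 psi = 1034.90 hPa.
the ridge station: 29.414 inHg = 996.07 hPa.
Spread: 1034.90 − 996.07 = 39 hPa.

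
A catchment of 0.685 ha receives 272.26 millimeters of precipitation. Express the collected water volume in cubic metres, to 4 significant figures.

Area: 0.685 ha = 6850 m².
1 mm over 1 m² is 1 L, so volume = 272.26 × 6850 = 1864981 L = 1865 m³.

1865 cubic metres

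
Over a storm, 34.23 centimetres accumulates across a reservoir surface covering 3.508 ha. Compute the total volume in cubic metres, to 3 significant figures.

12000 cubic metres

Depth: 34.23 cm × 10 = 342.3 mm.
Area: 3.508 ha = 35080 m².
1 mm over 1 m² is 1 L, so volume = 342.3 × 35080 = 12007884 L = 12000 m³.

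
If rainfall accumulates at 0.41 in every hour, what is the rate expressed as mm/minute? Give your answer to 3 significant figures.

0.41 in/hour × 25.4 mm/in × 0.0166667 hour/minute = 0.174 mm/minute.

0.174 mm/minute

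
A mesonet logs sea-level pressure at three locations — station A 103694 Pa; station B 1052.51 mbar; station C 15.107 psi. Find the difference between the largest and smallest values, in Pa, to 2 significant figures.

1600 Pa

station B: 1052.51 mb = 105251.00 Pa.
station C: 15.107 psi = 104159.10 Pa.
Spread: 105251.00 − 103694.00 = 1600 Pa.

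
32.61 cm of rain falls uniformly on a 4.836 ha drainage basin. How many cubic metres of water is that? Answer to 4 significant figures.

15770 cubic metres

Depth: 32.61 cm × 10 = 326.1 mm.
Area: 4.836 ha = 48360 m².
1 mm over 1 m² is 1 L, so volume = 326.1 × 48360 = 15770196 L = 15770 m³.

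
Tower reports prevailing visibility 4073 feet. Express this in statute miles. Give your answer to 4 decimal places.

0.7714 SM

1 ft = 0.000189394 SM, so 4073 × 0.000189394 = 0.7714 SM.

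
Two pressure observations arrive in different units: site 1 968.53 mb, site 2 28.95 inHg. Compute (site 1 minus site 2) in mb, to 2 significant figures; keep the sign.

-12 mb

site 2: 28.95 inHg = 980.36 mb.
Difference: 968.53 − 980.36 = -12 mb.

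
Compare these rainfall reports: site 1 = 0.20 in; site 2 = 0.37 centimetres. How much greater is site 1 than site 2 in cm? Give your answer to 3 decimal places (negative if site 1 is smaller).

0.138 cm

site 1: 0.20 in = 0.50800 cm.
Difference: 0.50800 − 0.37000 = 0.138 cm.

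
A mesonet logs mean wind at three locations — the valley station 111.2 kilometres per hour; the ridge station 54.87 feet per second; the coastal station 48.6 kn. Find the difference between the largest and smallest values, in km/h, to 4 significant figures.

the ridge station: 54.87 ft/s = 60.2078 km/h.
the coastal station: 48.6 kt = 90.0072 km/h.
Spread: 111.2000 − 60.2078 = 50.99 km/h.

50.99 km/h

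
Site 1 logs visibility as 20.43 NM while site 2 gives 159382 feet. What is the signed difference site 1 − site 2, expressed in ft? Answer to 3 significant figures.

site 1: 20.43 nmi = 124135.04 ft.
Difference: 124135.04 − 159382.00 = -35200 ft.

-35200 ft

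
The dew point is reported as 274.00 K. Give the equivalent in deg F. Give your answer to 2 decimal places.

33.53 °F

First to °C: 0.85 °C.
Then to °F: 33.53 °F.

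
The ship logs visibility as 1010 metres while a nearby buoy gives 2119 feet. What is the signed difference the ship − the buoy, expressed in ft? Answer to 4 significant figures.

the ship: 1010 m = 3313.65 ft.
Difference: 3313.65 − 2119.00 = 1195 ft.

1195 ft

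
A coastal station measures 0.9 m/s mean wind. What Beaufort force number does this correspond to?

Beaufort force 1

0.9 m/s lies in the Beaufort 1 band (light air, 0.3–1.5 m/s).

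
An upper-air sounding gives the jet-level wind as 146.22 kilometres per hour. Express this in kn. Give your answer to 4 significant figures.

1 km/h = 0.539957 kt, so 146.22 × 0.539957 = 78.95 kt.

78.95 kt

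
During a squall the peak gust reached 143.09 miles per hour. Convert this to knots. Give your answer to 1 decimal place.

1 mph = 0.868976 kt, so 143.09 × 0.868976 = 124.3 kt.

124.3 kt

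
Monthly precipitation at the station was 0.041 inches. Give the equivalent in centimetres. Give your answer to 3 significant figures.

1 in = 2.54 cm, so 0.041 × 2.54 = 0.104 cm.

0.104 cm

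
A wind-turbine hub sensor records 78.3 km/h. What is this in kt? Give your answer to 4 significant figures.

42.28 kt

1 km/h = 0.539957 kt, so 78.3 × 0.539957 = 42.28 kt.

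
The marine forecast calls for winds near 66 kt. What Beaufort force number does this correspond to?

Beaufort force 12

66 kt lies in the Beaufort 12 band (hurricane force, ≥64 kt).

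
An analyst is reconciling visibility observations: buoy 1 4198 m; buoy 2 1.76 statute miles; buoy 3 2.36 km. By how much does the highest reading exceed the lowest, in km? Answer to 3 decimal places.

buoy 1: 4198 m = 4.19800 km.
buoy 2: 1.76 SM = 2.83245 km.
Spread: 4.19800 − 2.36000 = 1.838 km.

1.838 km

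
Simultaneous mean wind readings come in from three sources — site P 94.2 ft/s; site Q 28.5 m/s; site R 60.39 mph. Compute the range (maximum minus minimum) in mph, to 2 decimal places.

3.84 mph

site P: 94.2 ft/s = 64.2273 mph.
site Q: 28.5 m/s = 63.7527 mph.
Spread: 64.2273 − 60.3900 = 3.84 mph.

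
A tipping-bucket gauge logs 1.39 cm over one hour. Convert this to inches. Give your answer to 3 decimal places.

0.547 in

1 cm = 0.393701 in, so 1.39 × 0.393701 = 0.547 in.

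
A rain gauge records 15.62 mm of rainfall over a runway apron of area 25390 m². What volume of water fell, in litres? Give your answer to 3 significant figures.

1 mm over 1 m² is 1 L, so volume = 15.62 × 25390 = 396591.8 L ≈ 397000 L.

397000 litres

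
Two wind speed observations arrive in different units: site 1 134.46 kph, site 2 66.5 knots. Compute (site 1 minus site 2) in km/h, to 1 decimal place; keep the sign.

site 2: 66.5 kt = 123.158 km/h.
Difference: 134.460 − 123.158 = 11.3 km/h.

11.3 km/h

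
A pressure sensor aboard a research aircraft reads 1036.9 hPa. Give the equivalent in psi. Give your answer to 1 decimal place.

15.0 psi

1 hPa = 0.0145038 psi, so 1036.9 × 0.0145038 = 15.0 psi.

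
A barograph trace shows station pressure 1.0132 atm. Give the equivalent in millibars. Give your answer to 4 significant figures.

1 atm = 1013.25 mb, so 1.0132 × 1013.25 = 1027 mb.

1027 mb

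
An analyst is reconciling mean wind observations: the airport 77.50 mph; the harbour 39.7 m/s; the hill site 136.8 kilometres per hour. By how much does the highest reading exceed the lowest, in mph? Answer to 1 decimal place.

the harbour: 39.7 m/s = 88.806 mph.
the hill site: 136.8 km/h = 85.004 mph.
Spread: 88.806 − 77.500 = 11.3 mph.

11.3 mph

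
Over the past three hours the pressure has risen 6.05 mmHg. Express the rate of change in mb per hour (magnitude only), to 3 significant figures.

6.05 mmHg / 3 h × 1.33322 mb/mmHg = 2.69 mb/h.

2.69 mb per hour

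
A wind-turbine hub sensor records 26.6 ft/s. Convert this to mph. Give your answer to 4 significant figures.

18.14 mph

1 ft/s = 0.681818 mph, so 26.6 × 0.681818 = 18.14 mph.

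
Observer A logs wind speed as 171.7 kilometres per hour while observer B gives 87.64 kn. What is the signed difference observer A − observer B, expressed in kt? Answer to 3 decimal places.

5.071 kt

observer A: 171.7 km/h = 92.71058 kt.
Difference: 92.71058 − 87.64000 = 5.071 kt.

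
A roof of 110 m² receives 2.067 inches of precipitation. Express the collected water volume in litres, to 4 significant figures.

5775 litres

Depth: 2.067 in × 25.4 = 52.5018 mm.
1 mm over 1 m² is 1 L, so volume = 52.5018 × 110 = 5775.198 L ≈ 5775 L.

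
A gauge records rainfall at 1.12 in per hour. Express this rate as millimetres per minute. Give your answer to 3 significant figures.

0.474 mm/minute

1.12 in/hour × 25.4 mm/in × 0.0166667 hour/minute = 0.474 mm/minute.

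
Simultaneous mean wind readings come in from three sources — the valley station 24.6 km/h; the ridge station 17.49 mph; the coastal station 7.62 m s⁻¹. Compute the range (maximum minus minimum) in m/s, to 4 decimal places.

the valley station: 24.6 km/h = 6.833333 m/s.
the ridge station: 17.49 mph = 7.818730 m/s.
Spread: 7.818730 − 6.833333 = 0.9854 m/s.

0.9854 m/s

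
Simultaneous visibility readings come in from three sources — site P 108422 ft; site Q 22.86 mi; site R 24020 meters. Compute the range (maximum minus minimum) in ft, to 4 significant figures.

site Q: 22.86 SM = 120700.80 ft.
site R: 24020 m = 78805.77 ft.
Spread: 120700.80 − 78805.77 = 41900 ft.

41900 ft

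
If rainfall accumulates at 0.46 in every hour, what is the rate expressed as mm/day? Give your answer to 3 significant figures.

280 mm/day

0.46 in/hour × 25.4 mm/in × 24 hour/day = 280 mm/day.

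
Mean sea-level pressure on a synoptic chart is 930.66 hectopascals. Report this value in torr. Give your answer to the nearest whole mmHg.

698 mmHg

1 hPa = 0.750062 mmHg, so 930.66 × 0.750062 = 698 mmHg.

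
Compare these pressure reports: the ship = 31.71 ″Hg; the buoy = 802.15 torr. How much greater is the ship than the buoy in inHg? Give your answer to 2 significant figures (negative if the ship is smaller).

0.13 inHg

the buoy: 802.15 mmHg = 31.5807 inHg.
Difference: 31.7100 − 31.5807 = 0.13 inHg.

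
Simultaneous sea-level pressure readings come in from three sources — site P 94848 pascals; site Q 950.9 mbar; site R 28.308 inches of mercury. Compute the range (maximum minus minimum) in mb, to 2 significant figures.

10 mb

site P: 94848 Pa = 948.48 mb.
site R: 28.308 inHg = 958.62 mb.
Spread: 958.62 − 948.48 = 10 mb.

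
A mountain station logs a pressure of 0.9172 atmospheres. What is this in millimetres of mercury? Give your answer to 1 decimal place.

1 atm = 760 mmHg, so 0.9172 × 760 = 697.1 mmHg.

697.1 mmHg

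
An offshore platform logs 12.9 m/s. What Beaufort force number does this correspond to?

12.9 m/s lies in the Beaufort 6 band (strong breeze, 10.8–13.8 m/s).

Beaufort force 6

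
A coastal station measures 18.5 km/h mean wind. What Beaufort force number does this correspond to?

Beaufort force 3

18.5 km/h = 5.1 m/s, which is Beaufort 3 (gentle breeze, 3.4–5.4 m/s).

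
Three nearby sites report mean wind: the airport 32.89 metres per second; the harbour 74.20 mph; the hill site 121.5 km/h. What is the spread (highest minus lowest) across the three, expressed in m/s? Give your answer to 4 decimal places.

the harbour: 74.20 mph = 33.170368 m/s.
the hill site: 121.5 km/h = 33.750000 m/s.
Spread: 33.750000 − 32.890000 = 0.8600 m/s.

0.8600 m/s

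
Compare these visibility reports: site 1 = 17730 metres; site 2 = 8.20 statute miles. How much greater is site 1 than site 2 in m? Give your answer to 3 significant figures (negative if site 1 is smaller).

site 2: 8.20 SM = 13196.62 m.
Difference: 17730.00 − 13196.62 = 4530 m.

4530 m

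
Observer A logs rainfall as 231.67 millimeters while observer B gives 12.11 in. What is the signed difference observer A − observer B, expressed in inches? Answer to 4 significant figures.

observer A: 231.67 mm = 9.12087 in.
Difference: 9.12087 − 12.11000 = -2.989 in.

-2.989 in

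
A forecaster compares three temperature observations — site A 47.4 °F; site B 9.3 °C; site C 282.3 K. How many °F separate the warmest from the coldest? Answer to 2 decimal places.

1.34 °F

site A: 47.4 °F = 8.556 °C.
site C: 282.3 K = 9.150 °C.
Spread: 9.300 − 8.556 = 0.744 °C = 1.34 °F.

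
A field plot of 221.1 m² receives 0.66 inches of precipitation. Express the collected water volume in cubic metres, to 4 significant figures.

3.707 cubic metres

Depth: 0.66 in × 25.4 = 16.764 mm.
1 mm over 1 m² is 1 L, so volume = 16.764 × 221.1 = 3706.5204 L = 3.707 m³.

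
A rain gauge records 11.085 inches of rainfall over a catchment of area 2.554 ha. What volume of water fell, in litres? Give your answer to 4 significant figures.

Depth: 11.085 in × 25.4 = 281.559 mm.
Area: 2.554 ha = 25540 m².
1 mm over 1 m² is 1 L, so volume = 281.559 × 25540 = 7191016.9 L ≈ 7191000 L.

7191000 litres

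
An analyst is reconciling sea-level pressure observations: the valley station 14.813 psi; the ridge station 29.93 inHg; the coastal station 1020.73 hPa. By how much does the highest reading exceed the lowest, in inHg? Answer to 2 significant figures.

0.23 inHg

the valley station: 14.813 psi = 30.1596 inHg.
the coastal station: 1020.73 hPa = 30.1421 inHg.
Spread: 30.1596 − 29.9300 = 0.23 inHg.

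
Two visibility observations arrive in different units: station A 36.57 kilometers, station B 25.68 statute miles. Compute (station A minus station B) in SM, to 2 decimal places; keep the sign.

-2.96 SM

station A: 36.57 km = 22.7235 SM.
Difference: 22.7235 − 25.6800 = -2.96 SM.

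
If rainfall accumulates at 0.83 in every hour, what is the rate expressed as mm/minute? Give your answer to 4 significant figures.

0.3514 mm/minute

0.83 in/hour × 25.4 mm/in × 0.0166667 hour/minute = 0.3514 mm/minute.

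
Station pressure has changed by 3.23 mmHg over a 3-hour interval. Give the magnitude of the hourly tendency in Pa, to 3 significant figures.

3.23 mmHg / 3 h × 133.322 Pa/mmHg = 144 Pa/h.

144 Pa per hour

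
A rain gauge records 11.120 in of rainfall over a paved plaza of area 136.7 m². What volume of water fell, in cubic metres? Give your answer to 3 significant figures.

38.6 cubic metres

Depth: 11.120 in × 25.4 = 282.448 mm.
1 mm over 1 m² is 1 L, so volume = 282.448 × 136.7 = 38610.642 L = 38.6 m³.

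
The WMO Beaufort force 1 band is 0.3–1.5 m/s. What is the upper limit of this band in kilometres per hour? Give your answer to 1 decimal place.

5.4 km/h

0.3–1.5 m/s × 3.6 = 1.1–5.4 km/h.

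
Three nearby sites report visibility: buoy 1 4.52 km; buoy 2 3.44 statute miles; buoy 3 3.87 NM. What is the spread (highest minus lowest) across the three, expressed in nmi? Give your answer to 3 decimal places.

1.429 nmi

buoy 1: 4.52 km = 2.44060 nmi.
buoy 2: 3.44 SM = 2.98928 nmi.
Spread: 3.87000 − 2.44060 = 1.429 nmi.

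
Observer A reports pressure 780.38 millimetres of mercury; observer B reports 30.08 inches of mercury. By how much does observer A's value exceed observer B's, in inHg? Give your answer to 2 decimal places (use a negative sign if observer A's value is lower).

0.64 inHg

observer A: 780.38 mmHg = 30.7236 inHg.
Difference: 30.7236 − 30.0800 = 0.64 inHg.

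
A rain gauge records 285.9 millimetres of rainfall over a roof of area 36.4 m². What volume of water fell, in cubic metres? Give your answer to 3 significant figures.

10.4 cubic metres

1 mm over 1 m² is 1 L, so volume = 285.9 × 36.4 = 10406.76 L = 10.4 m³.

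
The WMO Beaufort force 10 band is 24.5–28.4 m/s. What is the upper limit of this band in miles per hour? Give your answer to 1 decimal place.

63.5 mph

24.5–28.4 m/s × 2.237 = 54.8–63.5 mph.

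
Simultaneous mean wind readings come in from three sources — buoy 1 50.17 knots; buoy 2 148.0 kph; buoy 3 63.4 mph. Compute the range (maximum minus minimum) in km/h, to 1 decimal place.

55.1 km/h

buoy 1: 50.17 kt = 92.915 km/h.
buoy 3: 63.4 mph = 102.032 km/h.
Spread: 148.000 − 92.915 = 55.1 km/h.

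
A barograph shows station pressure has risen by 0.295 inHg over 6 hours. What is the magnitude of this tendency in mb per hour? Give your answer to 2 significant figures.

0.295 inHg / 6 h × 33.8639 mb/inHg = 1.7 mb/h.

1.7 mb per hour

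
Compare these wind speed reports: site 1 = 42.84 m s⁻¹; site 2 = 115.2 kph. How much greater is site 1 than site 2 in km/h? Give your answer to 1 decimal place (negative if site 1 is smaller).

site 1: 42.84 m/s = 154.224 km/h.
Difference: 154.224 − 115.200 = 39.0 km/h.

39.0 km/h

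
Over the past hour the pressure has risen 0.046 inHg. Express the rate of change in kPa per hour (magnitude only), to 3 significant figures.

0.156 kPa per hour

0.046 inHg / 1 h × 3.38639 kPa/inHg = 0.156 kPa/h.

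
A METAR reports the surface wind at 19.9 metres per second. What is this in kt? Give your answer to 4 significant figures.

38.68 kt

1 m/s = 1.94384 kt, so 19.9 × 1.94384 = 38.68 kt.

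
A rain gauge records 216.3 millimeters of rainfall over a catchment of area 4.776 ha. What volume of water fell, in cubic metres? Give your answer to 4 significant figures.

10330 cubic metres

Area: 4.776 ha = 47760 m².
1 mm over 1 m² is 1 L, so volume = 216.3 × 47760 = 10330488 L = 10330 m³.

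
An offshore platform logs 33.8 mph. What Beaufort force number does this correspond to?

33.8 mph = 15.1 m/s, which is Beaufort 7 (near gale, 13.9–17.1 m/s).

Beaufort force 7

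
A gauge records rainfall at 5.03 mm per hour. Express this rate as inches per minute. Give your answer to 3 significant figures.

0.00330 in/minute

5.03 mm/hour × 0.0393701 in/mm × 0.0166667 hour/minute = 0.00330 in/minute.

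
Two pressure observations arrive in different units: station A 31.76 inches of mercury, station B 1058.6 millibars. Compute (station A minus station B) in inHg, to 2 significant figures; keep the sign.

0.50 inHg

station B: 1058.6 mb = 31.2604 inHg.
Difference: 31.7600 − 31.2604 = 0.50 inHg.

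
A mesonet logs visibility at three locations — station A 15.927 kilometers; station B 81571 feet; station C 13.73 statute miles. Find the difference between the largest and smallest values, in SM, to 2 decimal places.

station A: 15.927 km = 9.8966 SM.
station B: 81571 ft = 15.4491 SM.
Spread: 15.4491 − 9.8966 = 5.55 SM.

5.55 SM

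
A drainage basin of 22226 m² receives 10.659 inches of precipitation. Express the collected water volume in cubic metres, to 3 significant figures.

6020 cubic metres

Depth: 10.659 in × 25.4 = 270.7386 mm.
1 mm over 1 m² is 1 L, so volume = 270.7386 × 22226 = 6017436.1 L = 6020 m³.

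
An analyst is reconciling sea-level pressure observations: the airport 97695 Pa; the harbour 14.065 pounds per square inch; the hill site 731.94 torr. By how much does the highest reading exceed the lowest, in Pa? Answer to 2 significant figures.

the harbour: 14.065 psi = 96974.76 Pa.
the hill site: 731.94 mmHg = 97583.99 Pa.
Spread: 97695.00 − 96974.76 = 720 Pa.

720 Pa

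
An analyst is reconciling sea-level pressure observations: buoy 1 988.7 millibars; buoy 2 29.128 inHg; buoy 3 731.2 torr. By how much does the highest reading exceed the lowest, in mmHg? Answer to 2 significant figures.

buoy 1: 988.7 mb = 741.59 mmHg.
buoy 2: 29.128 inHg = 739.85 mmHg.
Spread: 741.59 − 731.20 = 10 mmHg.

10 mmHg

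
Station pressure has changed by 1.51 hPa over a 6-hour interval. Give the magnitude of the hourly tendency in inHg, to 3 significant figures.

1.51 hPa / 6 h × 0.02953 inHg/hPa = 0.00743 inHg/h.

0.00743 inHg per hour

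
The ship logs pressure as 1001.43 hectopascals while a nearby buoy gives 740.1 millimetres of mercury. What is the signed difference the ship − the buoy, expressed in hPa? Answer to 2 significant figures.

15 hPa

the buoy: 740.1 mmHg = 986.72 hPa.
Difference: 1001.43 − 986.72 = 15 hPa.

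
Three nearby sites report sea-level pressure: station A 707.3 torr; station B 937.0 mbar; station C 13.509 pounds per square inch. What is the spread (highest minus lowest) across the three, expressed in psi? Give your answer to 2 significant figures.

0.17 psi

station A: 707.3 mmHg = 13.6769 psi.
station B: 937.0 mb = 13.5900 psi.
Spread: 13.6769 − 13.5090 = 0.17 psi.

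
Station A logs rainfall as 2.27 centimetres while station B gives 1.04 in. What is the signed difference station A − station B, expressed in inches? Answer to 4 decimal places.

station A: 2.27 cm = 0.893701 in.
Difference: 0.893701 − 1.040000 = -0.1463 in.

-0.1463 in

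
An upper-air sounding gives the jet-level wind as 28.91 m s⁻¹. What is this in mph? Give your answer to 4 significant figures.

64.67 mph

1 m/s = 2.23694 mph, so 28.91 × 2.23694 = 64.67 mph.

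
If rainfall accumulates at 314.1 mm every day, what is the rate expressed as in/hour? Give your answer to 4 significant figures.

0.5153 in/hour

314.1 mm/day × 0.0393701 in/mm × 0.0416667 day/hour = 0.5153 in/hour.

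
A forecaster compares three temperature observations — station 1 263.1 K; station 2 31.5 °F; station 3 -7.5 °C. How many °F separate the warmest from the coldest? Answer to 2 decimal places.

17.59 °F

station 1: 263.1 K = -10.050 °C.
station 2: 31.5 °F = -0.278 °C.
Spread: (-0.278) − (-10.050) = 9.772 °C = 17.59 °F.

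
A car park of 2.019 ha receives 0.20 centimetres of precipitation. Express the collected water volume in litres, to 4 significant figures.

Depth: 0.20 cm × 10 = 2 mm.
Area: 2.019 ha = 20190 m².
1 mm over 1 m² is 1 L, so volume = 2 × 20190 = 40380 L.

40380 litres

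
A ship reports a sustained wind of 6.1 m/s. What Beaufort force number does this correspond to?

Beaufort force 4

6.1 m/s lies in the Beaufort 4 band (moderate breeze, 5.5–7.9 m/s).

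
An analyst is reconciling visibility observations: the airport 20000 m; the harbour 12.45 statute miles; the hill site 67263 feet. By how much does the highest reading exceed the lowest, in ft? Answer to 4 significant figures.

1646 ft

the airport: 20000 m = 65616.80 ft.
the harbour: 12.45 SM = 65736.00 ft.
Spread: 67263.00 − 65616.80 = 1646 ft.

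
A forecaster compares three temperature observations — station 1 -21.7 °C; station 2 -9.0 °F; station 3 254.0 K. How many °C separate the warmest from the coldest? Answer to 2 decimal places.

3.63 °C

station 2: -9.0 °F = -22.778 °C.
station 3: 254.0 K = -19.150 °C.
Spread: (-19.150) − (-22.778) = 3.628 °C.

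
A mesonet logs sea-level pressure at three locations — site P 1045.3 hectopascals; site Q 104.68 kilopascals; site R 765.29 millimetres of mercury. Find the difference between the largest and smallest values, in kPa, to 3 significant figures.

2.65 kPa

site P: 1045.3 hPa = 104.5300 kPa.
site R: 765.29 mmHg = 102.0303 kPa.
Spread: 104.6800 − 102.0303 = 2.65 kPa.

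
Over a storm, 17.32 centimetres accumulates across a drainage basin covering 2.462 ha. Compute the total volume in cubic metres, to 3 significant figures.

Depth: 17.32 cm × 10 = 173.2 mm.
Area: 2.462 ha = 24620 m².
1 mm over 1 m² is 1 L, so volume = 173.2 × 24620 = 4264184 L = 4260 m³.

4260 cubic metres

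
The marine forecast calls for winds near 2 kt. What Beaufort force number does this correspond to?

Beaufort force 1

2 kt lies in the Beaufort 1 band (light air, 1–3 kt).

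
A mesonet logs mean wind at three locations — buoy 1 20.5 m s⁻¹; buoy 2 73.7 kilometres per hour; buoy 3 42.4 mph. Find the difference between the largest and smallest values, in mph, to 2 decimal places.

3.46 mph

buoy 1: 20.5 m/s = 45.8572 mph.
buoy 2: 73.7 km/h = 45.7951 mph.
Spread: 45.8572 − 42.4000 = 3.46 mph.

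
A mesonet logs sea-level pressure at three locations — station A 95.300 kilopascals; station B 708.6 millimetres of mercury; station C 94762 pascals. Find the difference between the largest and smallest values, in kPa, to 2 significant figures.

station B: 708.6 mmHg = 94.4722 kPa.
station C: 94762 Pa = 94.7620 kPa.
Spread: 95.3000 − 94.4722 = 0.83 kPa.

0.83 kPa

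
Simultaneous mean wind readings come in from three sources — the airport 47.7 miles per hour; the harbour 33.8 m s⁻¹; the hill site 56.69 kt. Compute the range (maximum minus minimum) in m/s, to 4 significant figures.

the airport: 47.7 mph = 21.3238 m/s.
the hill site: 56.69 kt = 29.1639 m/s.
Spread: 33.8000 − 21.3238 = 12.48 m/s.

12.48 m/s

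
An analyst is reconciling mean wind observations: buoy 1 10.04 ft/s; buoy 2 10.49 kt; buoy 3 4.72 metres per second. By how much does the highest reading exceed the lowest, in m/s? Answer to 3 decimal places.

buoy 1: 10.04 ft/s = 3.06019 m/s.
buoy 2: 10.49 kt = 5.39652 m/s.
Spread: 5.39652 − 3.06019 = 2.336 m/s.

2.336 m/s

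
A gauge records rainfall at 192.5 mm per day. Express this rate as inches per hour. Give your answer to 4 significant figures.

0.3158 in/hour

192.5 mm/day × 0.0393701 in/mm × 0.0416667 day/hour = 0.3158 in/hour.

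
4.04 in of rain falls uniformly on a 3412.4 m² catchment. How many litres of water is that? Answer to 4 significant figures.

Depth: 4.04 in × 25.4 = 102.616 mm.
1 mm over 1 m² is 1 L, so volume = 102.616 × 3412.4 = 350166.84 L ≈ 350200 L.

350200 litres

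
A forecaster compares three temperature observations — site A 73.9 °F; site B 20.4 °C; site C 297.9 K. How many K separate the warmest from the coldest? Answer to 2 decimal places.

4.35 K

site A: 73.9 °F = 23.278 °C.
site C: 297.9 K = 24.750 °C.
Spread: 24.750 − 20.400 = 4.350 °C.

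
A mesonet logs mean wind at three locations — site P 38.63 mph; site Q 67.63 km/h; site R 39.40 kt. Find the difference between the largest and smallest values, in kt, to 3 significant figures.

5.83 kt

site P: 38.63 mph = 33.5686 kt.
site Q: 67.63 km/h = 36.5173 kt.
Spread: 39.4000 − 33.5686 = 5.83 kt.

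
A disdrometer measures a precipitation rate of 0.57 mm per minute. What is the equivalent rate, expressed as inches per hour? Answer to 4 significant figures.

1.346 in/hour

0.57 mm/minute × 0.0393701 in/mm × 60 minute/hour = 1.346 in/hour.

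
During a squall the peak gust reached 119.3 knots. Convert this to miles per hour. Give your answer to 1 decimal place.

1 kt = 1.15078 mph, so 119.3 × 1.15078 = 137.3 mph.

137.3 mph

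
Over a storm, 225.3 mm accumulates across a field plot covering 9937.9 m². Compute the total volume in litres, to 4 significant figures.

2239000 litres

1 mm over 1 m² is 1 L, so volume = 225.3 × 9937.9 = 2239008.9 L ≈ 2239000 L.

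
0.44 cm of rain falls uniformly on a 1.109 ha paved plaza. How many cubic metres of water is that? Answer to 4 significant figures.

Depth: 0.44 cm × 10 = 4.4 mm.
Area: 1.109 ha = 11090 m².
1 mm over 1 m² is 1 L, so volume = 4.4 × 11090 = 48796 L = 48.80 m³.

48.80 cubic metres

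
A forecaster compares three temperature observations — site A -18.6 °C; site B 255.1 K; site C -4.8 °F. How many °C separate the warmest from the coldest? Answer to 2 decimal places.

site B: 255.1 K = -18.050 °C.
site C: -4.8 °F = -20.444 °C.
Spread: (-18.050) − (-20.444) = 2.394 °C.

2.39 °C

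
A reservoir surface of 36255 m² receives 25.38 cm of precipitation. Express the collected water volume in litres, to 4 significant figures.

9202000 litres

Depth: 25.38 cm × 10 = 253.8 mm.
1 mm over 1 m² is 1 L, so volume = 253.8 × 36255 = 9201519 L ≈ 9202000 L.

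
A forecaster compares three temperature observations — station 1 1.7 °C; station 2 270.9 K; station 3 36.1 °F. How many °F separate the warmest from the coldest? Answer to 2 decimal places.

station 2: 270.9 K = -2.250 °C.
station 3: 36.1 °F = 2.278 °C.
Spread: 2.278 − (-2.250) = 4.528 °C = 8.15 °F.

8.15 °F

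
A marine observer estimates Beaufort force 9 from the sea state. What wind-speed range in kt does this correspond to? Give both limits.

Beaufort 9 (strong gale) spans 41–47 knots.

41 to 47 kt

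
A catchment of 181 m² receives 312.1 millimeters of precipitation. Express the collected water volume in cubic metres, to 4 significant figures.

1 mm over 1 m² is 1 L, so volume = 312.1 × 181 = 56490.1 L = 56.49 m³.

56.49 cubic metres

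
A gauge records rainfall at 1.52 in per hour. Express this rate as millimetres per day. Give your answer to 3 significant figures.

927 mm/day

1.52 in/hour × 25.4 mm/in × 24 hour/day = 927 mm/day.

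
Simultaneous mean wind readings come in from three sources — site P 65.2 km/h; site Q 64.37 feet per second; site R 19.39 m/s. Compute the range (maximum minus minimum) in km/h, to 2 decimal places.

site Q: 64.37 ft/s = 70.6319 km/h.
site R: 19.39 m/s = 69.8040 km/h.
Spread: 70.6319 − 65.2000 = 5.43 km/h.

5.43 km/h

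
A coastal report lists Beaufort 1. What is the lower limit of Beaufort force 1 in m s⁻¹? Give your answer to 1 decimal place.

Beaufort 1 (light air) spans 0.3–1.5 m/s.

0.3 m/s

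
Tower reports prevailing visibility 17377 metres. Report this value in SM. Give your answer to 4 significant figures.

1 m = 0.000621371 SM, so 17377 × 0.000621371 = 10.80 SM.

10.80 SM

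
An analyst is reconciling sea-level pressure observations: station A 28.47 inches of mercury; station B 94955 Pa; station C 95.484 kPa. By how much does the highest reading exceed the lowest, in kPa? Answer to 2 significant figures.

station A: 28.47 inHg = 96.410 kPa.
station B: 94955 Pa = 94.955 kPa.
Spread: 96.410 − 94.955 = 1.5 kPa.

1.5 kPa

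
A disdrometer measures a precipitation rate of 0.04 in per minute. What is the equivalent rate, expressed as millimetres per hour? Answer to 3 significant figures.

0.04 in/minute × 25.4 mm/in × 60 minute/hour = 61.0 mm/hour.

61.0 mm/hour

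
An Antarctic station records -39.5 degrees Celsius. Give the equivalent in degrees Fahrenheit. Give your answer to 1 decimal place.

-39.1 °F

°F = °C × 9/5 + 32 = -39.5 × 1.8 + 32 = -39.1 °F.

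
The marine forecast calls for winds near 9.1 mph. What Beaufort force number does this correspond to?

Beaufort force 3

9.1 mph = 4.1 m/s, which is Beaufort 3 (gentle breeze, 3.4–5.4 m/s).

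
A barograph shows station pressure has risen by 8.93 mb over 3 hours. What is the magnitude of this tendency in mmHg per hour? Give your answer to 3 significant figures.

8.93 mb / 3 h × 0.750062 mmHg/mb = 2.23 mmHg/h.

2.23 mmHg per hour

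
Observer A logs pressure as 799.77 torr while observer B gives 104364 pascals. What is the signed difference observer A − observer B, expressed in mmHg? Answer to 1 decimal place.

observer B: 104364 Pa = 782.794 mmHg.
Difference: 799.770 − 782.794 = 17.0 mmHg.

17.0 mmHg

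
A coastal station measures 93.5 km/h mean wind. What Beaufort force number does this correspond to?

93.5 km/h = 26.0 m/s, which is Beaufort 10 (storm, 24.5–28.4 m/s).

Beaufort force 10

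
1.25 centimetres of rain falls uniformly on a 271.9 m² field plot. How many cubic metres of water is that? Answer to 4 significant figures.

Depth: 1.25 cm × 10 = 12.5 mm.
1 mm over 1 m² is 1 L, so volume = 12.5 × 271.9 = 3398.75 L = 3.399 m³.

3.399 cubic metres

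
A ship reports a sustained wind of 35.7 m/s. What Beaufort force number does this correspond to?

Beaufort force 12

35.7 m/s lies in the Beaufort 12 band (hurricane force, ≥32.7 m/s).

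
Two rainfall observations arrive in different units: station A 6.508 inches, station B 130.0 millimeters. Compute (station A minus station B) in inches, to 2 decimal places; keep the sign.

1.39 in

station B: 130.0 mm = 5.1181 in.
Difference: 6.5080 − 5.1181 = 1.39 in.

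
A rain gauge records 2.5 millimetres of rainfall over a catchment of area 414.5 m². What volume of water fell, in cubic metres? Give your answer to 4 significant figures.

1 mm over 1 m² is 1 L, so volume = 2.5 × 414.5 = 1036.25 L = 1.036 m³.

1.036 cubic metres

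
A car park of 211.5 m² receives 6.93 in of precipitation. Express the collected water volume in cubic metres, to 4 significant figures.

37.23 cubic metres

Depth: 6.93 in × 25.4 = 176.022 mm.
1 mm over 1 m² is 1 L, so volume = 176.022 × 211.5 = 37228.653 L = 37.23 m³.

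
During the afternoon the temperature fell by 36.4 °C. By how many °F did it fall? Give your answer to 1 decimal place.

65.5 °F

A change of 1 °C equals a change of 1.8 °F: Δ°F = 36.4 × 1.8 = 65.5 °F.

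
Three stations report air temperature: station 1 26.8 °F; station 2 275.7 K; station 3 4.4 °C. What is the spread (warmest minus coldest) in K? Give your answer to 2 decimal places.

station 1: 26.8 °F = -2.889 °C.
station 2: 275.7 K = 2.550 °C.
Spread: 4.400 − (-2.889) = 7.289 °C.

7.29 K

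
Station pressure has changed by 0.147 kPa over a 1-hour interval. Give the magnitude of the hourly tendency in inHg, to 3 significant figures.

0.147 kPa / 1 h × 0.2953 inHg/kPa = 0.0434 inHg/h.

0.0434 inHg per hour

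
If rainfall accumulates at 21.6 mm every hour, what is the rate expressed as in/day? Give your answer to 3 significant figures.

21.6 mm/hour × 0.0393701 in/mm × 24 hour/day = 20.4 in/day.

20.4 in/day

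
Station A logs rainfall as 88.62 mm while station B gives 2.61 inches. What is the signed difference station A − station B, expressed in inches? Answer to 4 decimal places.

0.8790 in

station A: 88.62 mm = 3.488976 in.
Difference: 3.488976 − 2.610000 = 0.8790 in.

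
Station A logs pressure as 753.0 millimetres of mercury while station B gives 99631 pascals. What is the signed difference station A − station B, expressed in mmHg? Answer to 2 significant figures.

station B: 99631 Pa = 747.294 mmHg.
Difference: 753.000 − 747.294 = 5.7 mmHg.

5.7 mmHg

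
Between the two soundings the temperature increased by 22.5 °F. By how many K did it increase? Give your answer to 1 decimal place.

12.5 K

For a temperature change the 32° offset cancels: ΔK = 22.5 × 0.5556 = 12.5 K.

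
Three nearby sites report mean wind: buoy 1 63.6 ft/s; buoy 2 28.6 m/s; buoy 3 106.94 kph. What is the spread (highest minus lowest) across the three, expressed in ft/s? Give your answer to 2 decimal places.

33.86 ft/s

buoy 2: 28.6 m/s = 93.8320 ft/s.
buoy 3: 106.94 km/h = 97.4592 ft/s.
Spread: 97.4592 − 63.6000 = 33.86 ft/s.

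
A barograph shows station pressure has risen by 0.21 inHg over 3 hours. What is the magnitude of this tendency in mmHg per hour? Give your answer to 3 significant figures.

1.78 mmHg per hour

0.21 inHg / 3 h × 25.4 mmHg/inHg = 1.78 mmHg/h.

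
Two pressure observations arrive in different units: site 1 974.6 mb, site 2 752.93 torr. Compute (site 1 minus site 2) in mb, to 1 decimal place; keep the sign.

-29.2 mb

site 2: 752.93 mmHg = 1003.824 mb.
Difference: 974.600 − 1003.824 = -29.2 mb.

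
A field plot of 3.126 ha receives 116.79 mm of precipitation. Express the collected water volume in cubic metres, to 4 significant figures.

Area: 3.126 ha = 31260 m².
1 mm over 1 m² is 1 L, so volume = 116.79 × 31260 = 3650855.4 L = 3651 m³.

3651 cubic metres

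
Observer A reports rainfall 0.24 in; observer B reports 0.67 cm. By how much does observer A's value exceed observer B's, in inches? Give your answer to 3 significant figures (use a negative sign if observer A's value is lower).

observer B: 0.67 cm = 0.263780 in.
Difference: 0.240000 − 0.263780 = -0.0238 in.

-0.0238 in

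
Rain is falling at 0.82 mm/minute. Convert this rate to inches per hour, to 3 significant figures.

0.82 mm/minute × 0.0393701 in/mm × 60 minute/hour = 1.94 in/hour.

1.94 in/hour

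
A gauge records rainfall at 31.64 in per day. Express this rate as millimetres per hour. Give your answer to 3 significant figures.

33.5 mm/hour

31.64 in/day × 25.4 mm/in × 0.0416667 day/hour = 33.5 mm/hour.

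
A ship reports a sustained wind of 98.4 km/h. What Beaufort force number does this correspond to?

Beaufort force 10

98.4 km/h = 27.3 m/s, which is Beaufort 10 (storm, 24.5–28.4 m/s).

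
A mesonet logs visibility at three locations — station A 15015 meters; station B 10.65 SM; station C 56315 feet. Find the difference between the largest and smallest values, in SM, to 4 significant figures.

1.336 SM

station A: 15015 m = 9.32989 SM.
station C: 56315 ft = 10.66572 SM.
Spread: 10.66572 − 9.32989 = 1.336 SM.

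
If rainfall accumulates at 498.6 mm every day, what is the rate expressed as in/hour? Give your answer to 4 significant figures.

0.8179 in/hour

498.6 mm/day × 0.0393701 in/mm × 0.0416667 day/hour = 0.8179 in/hour.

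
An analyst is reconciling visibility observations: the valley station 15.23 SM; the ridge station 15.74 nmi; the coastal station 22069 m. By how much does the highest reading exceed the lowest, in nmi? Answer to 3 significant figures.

the valley station: 15.23 SM = 13.2345 nmi.
the coastal station: 22069 m = 11.9163 nmi.
Spread: 15.7400 − 11.9163 = 3.82 nmi.

3.82 nmi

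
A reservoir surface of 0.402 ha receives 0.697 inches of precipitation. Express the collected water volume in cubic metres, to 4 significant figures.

Depth: 0.697 in × 25.4 = 17.7038 mm.
Area: 0.402 ha = 4020 m².
1 mm over 1 m² is 1 L, so volume = 17.7038 × 4020 = 71169.276 L = 71.17 m³.

71.17 cubic metres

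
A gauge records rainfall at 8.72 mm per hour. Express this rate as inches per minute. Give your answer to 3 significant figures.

8.72 mm/hour × 0.0393701 in/mm × 0.0166667 hour/minute = 0.00572 in/minute.

0.00572 in/minute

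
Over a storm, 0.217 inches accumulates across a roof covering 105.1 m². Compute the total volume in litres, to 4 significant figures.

Depth: 0.217 in × 25.4 = 5.5118 mm.
1 mm over 1 m² is 1 L, so volume = 5.5118 × 105.1 = 579.29018 L ≈ 579.3 L.

579.3 litres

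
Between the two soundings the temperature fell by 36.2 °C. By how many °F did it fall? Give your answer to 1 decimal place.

A change of 1 °C equals a change of 1.8 °F: Δ°F = 36.2 × 1.8 = 65.2 °F.

65.2 °F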